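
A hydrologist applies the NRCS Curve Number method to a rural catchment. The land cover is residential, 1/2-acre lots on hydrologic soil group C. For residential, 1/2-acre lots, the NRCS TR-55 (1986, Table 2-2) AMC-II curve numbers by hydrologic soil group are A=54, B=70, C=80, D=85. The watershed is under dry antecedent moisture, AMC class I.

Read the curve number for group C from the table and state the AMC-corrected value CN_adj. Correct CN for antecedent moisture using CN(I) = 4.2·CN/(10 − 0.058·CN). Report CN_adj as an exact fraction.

NRCS table: residential, 1/2-acre lots, soil group C → CN(II) = 80
CN(I) from CN(II)=80: (4.2·80)/(10 − 0.058·80) = 4200/67 ≈ 62.687

CN_adj = 4200/67 ≈ 62.687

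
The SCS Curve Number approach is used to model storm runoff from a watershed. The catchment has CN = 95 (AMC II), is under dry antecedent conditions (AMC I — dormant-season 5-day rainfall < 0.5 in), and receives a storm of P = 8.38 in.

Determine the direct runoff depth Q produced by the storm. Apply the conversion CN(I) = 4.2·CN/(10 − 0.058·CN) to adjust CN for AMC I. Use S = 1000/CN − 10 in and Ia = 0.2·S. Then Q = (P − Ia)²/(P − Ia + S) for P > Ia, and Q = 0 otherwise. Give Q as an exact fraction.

Adjust CN=95 to AMC I: 4.2·95/(10 − 0.058·95) → 399 ÷ (449/100) = 39900/449 ≈ 88.864
Retention S: 1000/CN − 10 with CN=88.864 → S = 500/399 ≈ 1.253 in
Ia = 0.2·(500/399) = 100/399 in ≈ 0.251 in
P − Ia = 8.380 − 0.251 = 162181/19950 ≈ 8.129 in (> 0, runoff occurs)
Q = (162181/19950)²/((162181/19950) + 500/399) = (26302676761/398002500)/(187181/19950) = 26302676761/3734260950 in ≈ 7.044 in

Q = 26302676761/3734260950 in ≈ 7.044 in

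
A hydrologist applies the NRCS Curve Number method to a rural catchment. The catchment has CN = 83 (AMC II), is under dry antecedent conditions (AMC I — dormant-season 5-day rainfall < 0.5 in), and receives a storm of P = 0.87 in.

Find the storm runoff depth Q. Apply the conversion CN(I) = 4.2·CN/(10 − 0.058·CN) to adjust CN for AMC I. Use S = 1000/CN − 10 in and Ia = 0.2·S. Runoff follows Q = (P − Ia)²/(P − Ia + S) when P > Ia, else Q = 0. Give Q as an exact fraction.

Q = 0 in ≈ 0.000 in

CN(I) from CN(II)=83: (4.2·83)/(10 − 0.058·83) = 174300/2593 ≈ 67.219
S = 1000/(174300/2593) − 10 = 8500/1743 in ≈ 4.877 in
Initial abstraction Ia = S/5 = (8500/1743)/5 = 1700/1743 ≈ 0.975 in
P = 0.870 ≤ Ia = 0.975 in: entire storm abstracted, Q = 0.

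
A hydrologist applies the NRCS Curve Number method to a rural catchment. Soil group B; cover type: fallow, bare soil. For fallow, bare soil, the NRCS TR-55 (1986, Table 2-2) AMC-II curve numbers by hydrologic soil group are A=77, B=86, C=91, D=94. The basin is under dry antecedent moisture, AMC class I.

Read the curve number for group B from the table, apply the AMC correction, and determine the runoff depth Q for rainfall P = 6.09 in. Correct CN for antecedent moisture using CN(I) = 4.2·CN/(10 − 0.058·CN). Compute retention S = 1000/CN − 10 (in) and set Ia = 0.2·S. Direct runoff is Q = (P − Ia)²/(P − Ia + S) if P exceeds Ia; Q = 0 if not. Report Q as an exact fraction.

NRCS table: fallow, bare soil, soil group B → CN(II) = 86
Adjust CN=86 to AMC I: 4.2·86/(10 − 0.058·86) → (1806/5) ÷ (1253/250) = 12900/179 ≈ 72.067
Max retention: S = 1000/(12900/179) − 10 = 500/129 in (≈ 3.876 in)
Ia = 0.2·(500/129) = 100/129 in ≈ 0.775 in
Excess rainfall: 6.090 − 0.775 = 5.315 in; P > Ia so Q > 0
Runoff Q = (P−Ia)²/(P−Ia+S) = (5.315)²/(5.315+3.876) = 4700610721/1529436900 ≈ 3.073 in

Q = 4700610721/1529436900 in ≈ 3.073 in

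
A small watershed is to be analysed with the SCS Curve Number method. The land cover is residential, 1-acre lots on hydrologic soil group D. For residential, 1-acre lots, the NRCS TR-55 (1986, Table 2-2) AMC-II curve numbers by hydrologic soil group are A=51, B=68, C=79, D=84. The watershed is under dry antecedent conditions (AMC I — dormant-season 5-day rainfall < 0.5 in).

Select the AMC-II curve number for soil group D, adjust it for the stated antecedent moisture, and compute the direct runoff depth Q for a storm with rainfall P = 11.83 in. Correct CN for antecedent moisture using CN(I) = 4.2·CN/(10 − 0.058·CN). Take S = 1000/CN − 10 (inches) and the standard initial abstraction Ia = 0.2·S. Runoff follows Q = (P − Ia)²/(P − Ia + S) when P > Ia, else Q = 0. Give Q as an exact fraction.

Q = 232037780209/30063102300 in ≈ 7.718 in

NRCS table: residential, 1-acre lots, soil group D → CN(II) = 84
CN(I) from CN(II)=84: (4.2·84)/(10 − 0.058·84) = 44100/641 ≈ 68.799
S = 1000/(44100/641) − 10 = 2000/441 in ≈ 4.535 in
Initial abstraction Ia = S/5 = (2000/441)/5 = 400/441 ≈ 0.907 in
Since P=11.830 > Ia=0.907: effective rainfall P−Ia = 481703/44100 in
Q: (481703/44100)² ÷ (681703/44100) = 232037780209/30063102300 in (≈ 7.718 in)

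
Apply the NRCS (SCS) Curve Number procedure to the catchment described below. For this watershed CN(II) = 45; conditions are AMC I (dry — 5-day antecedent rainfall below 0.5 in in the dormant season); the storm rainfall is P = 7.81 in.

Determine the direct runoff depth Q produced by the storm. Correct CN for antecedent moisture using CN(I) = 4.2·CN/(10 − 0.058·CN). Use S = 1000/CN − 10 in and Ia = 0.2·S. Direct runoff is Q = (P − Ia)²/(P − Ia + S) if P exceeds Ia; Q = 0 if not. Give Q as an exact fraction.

Dry (AMC I): CN(I) = 4.2·45/(10 − 0.058·45) = 189/(739/100) = 18900/739 ≈ 25.575
Retention S: 1000/CN − 10 with CN=25.575 → S = 5500/189 ≈ 29.101 in
Initial abstraction Ia = S/5 = (5500/189)/5 = 1100/189 ≈ 5.820 in
P − Ia = 7.810 − 5.820 = 37609/18900 ≈ 1.990 in (> 0, runoff occurs)
Q = (37609/18900)²/((37609/18900) + 5500/189) = (1414436881/357210000)/(587609/18900) = 128585171/1009619100 in ≈ 0.127 in

Q = 128585171/1009619100 in ≈ 0.127 in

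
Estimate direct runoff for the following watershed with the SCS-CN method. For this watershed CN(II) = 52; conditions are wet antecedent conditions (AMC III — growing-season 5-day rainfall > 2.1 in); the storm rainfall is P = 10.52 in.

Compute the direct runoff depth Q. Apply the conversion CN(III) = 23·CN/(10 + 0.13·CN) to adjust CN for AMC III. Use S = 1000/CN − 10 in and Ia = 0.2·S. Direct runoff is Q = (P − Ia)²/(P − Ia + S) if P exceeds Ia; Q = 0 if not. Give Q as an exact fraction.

Wet (AMC III): CN(III) = 23·52/(10 + 0.13·52) = 1196/(419/25) = 29900/419 ≈ 71.360
Retention S: 1000/CN − 10 with CN=71.360 → S = 1200/299 ≈ 4.013 in
Ia = 0.2S: 0.2·4.013 = 0.803 in (exactly 240/299)
P − Ia = 10.520 − 0.803 = 72637/7475 ≈ 9.717 in (> 0, runoff occurs)
Q: (72637/7475)² ÷ (102637/7475) = 5276133769/767211575 in (≈ 6.877 in)

Q = 5276133769/767211575 in ≈ 6.877 in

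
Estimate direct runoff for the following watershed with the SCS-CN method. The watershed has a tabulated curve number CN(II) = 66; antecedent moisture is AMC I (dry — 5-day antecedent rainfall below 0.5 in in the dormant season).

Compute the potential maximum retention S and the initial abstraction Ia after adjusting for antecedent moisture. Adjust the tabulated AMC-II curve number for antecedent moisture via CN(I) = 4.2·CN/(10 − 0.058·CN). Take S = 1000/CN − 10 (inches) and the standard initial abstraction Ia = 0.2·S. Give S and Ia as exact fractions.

Adjust CN=66 to AMC I: 4.2·66/(10 − 0.058·66) → (1386/5) ÷ (1543/250) = 69300/1543 ≈ 44.913
Max retention: S = 1000/(69300/1543) − 10 = 8500/693 in (≈ 12.266 in)
Ia = 0.2S: 0.2·12.266 = 2.453 in (exactly 1700/693)

S = 8500/693 in ≈ 12.266 in; Ia = 1700/693 in ≈ 2.453 in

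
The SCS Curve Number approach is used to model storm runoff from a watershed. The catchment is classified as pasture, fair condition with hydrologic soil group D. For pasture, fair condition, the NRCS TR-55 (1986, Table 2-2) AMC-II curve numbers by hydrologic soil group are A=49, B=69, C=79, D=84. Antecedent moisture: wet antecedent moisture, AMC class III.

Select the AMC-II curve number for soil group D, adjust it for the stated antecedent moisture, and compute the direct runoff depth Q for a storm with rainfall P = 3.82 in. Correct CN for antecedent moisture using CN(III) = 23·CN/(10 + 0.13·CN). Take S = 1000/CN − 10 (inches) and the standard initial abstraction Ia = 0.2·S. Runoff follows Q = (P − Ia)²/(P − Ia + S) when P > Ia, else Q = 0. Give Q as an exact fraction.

Q = 7788592009/2614309950 in ≈ 2.979 in

NRCS table: pasture, fair condition, soil group D → CN(II) = 84
Adjust CN=84 to AMC III: 23·84/(10 + 0.13·84) → 1932 ÷ (523/25) = 48300/523 ≈ 92.352
S = 1000/(48300/523) − 10 = 400/483 in ≈ 0.828 in
Initial abstraction Ia = S/5 = (400/483)/5 = 80/483 ≈ 0.166 in
Excess rainfall: 3.820 − 0.166 = 3.654 in; P > Ia so Q > 0
Runoff Q = (P−Ia)²/(P−Ia+S) = (3.654)²/(3.654+0.828) = 7788592009/2614309950 ≈ 2.979 in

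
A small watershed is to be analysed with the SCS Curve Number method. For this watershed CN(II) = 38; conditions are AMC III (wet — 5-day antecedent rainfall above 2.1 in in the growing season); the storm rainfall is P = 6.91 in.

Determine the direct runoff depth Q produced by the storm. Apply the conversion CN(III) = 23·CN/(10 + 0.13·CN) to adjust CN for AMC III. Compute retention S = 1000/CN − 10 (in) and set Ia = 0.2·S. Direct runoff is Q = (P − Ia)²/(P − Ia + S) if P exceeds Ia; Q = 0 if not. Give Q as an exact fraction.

Q = 57584161089/24033557900 in ≈ 2.396 in

Wet (AMC III): CN(III) = 23·38/(10 + 0.13·38) = 874/(747/50) = 43700/747 ≈ 58.501
S = 1000/(43700/747) − 10 = 3100/437 in ≈ 7.094 in
Initial abstraction Ia = S/5 = (3100/437)/5 = 620/437 ≈ 1.419 in
Since P=6.910 > Ia=1.419: effective rainfall P−Ia = 239967/43700 in
Q: (239967/43700)² ÷ (549967/43700) = 57584161089/24033557900 in (≈ 2.396 in)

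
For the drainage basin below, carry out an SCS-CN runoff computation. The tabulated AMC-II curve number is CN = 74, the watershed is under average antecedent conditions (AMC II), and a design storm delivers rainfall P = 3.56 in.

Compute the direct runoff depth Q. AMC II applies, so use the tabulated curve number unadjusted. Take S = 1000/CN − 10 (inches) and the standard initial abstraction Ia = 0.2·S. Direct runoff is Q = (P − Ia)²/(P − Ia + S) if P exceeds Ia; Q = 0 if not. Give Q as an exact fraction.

Q = 6985449/5451025 in ≈ 1.281 in

AMC II — tabulated CN = 74 applies directly.
Max retention: S = 1000/74 − 10 = 130/37 in (≈ 3.514 in)
Initial abstraction Ia = S/5 = (130/37)/5 = 26/37 ≈ 0.703 in
Excess rainfall: 3.560 − 0.703 = 2.857 in; P > Ia so Q > 0
Q: (2643/925)² ÷ (5893/925) = 6985449/5451025 in (≈ 1.281 in)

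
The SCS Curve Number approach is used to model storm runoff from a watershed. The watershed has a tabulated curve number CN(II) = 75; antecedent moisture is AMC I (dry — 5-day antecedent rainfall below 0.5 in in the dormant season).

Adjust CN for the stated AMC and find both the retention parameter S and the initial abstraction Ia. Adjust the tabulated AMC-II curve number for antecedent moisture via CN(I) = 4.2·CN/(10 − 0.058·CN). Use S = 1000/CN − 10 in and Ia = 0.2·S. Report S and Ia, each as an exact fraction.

CN(I) from CN(II)=75: (4.2·75)/(10 − 0.058·75) = 6300/113 ≈ 55.752
Retention S: 1000/CN − 10 with CN=55.752 → S = 500/63 ≈ 7.937 in
Initial abstraction Ia = S/5 = (500/63)/5 = 100/63 ≈ 1.587 in

S = 500/63 in ≈ 7.937 in; Ia = 100/63 in ≈ 1.587 in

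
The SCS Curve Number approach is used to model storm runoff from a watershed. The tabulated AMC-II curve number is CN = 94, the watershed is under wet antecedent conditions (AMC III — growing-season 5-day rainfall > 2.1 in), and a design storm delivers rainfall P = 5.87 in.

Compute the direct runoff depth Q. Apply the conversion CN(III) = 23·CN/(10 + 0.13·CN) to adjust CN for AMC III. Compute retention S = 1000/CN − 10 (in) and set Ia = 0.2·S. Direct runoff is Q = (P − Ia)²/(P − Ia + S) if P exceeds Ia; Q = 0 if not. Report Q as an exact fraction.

Q = 395071331209/71188930700 in ≈ 5.550 in

CN(III) from CN(II)=94: (23·94)/(10 + 0.13·94) = 108100/1111 ≈ 97.300
S = 1000/(108100/1111) − 10 = 300/1081 in ≈ 0.278 in
Ia = 0.2·(300/1081) = 60/1081 in ≈ 0.056 in
P − Ia = 5.870 − 0.056 = 628547/108100 ≈ 5.814 in (> 0, runoff occurs)
Q: (628547/108100)² ÷ (658547/108100) = 395071331209/71188930700 in (≈ 5.550 in)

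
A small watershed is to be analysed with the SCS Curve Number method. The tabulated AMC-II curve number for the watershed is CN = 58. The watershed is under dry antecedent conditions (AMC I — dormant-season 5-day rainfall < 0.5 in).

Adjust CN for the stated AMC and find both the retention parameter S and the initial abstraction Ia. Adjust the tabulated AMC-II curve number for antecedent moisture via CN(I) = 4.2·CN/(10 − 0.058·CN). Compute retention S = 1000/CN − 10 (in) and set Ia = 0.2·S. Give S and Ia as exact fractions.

S = 500/29 in ≈ 17.241 in; Ia = 100/29 in ≈ 3.448 in

Adjust CN=58 to AMC I: 4.2·58/(10 − 0.058·58) → (1218/5) ÷ (1659/250) = 2900/79 ≈ 36.709
Retention S: 1000/CN − 10 with CN=36.709 → S = 500/29 ≈ 17.241 in
Ia = 0.2·(500/29) = 100/29 in ≈ 3.448 in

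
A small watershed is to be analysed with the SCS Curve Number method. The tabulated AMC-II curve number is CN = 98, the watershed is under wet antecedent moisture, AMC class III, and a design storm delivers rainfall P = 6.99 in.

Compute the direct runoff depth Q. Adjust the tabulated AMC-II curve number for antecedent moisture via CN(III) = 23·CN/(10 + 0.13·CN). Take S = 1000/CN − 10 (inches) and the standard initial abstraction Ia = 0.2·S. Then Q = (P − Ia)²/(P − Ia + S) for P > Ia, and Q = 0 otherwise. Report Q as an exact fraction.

Wet (AMC III): CN(III) = 23·98/(10 + 0.13·98) = 2254/(1137/50) = 112700/1137 ≈ 99.120
Retention S: 1000/CN − 10 with CN=99.120 → S = 100/1127 ≈ 0.089 in
Initial abstraction Ia = S/5 = (100/1127)/5 = 20/1127 ≈ 0.018 in
P − Ia = 6.990 − 0.018 = 785773/112700 ≈ 6.972 in (> 0, runoff occurs)
Q: (785773/112700)² ÷ (795773/112700) = 617439207529/89683617100 in (≈ 6.885 in)

Q = 617439207529/89683617100 in ≈ 6.885 in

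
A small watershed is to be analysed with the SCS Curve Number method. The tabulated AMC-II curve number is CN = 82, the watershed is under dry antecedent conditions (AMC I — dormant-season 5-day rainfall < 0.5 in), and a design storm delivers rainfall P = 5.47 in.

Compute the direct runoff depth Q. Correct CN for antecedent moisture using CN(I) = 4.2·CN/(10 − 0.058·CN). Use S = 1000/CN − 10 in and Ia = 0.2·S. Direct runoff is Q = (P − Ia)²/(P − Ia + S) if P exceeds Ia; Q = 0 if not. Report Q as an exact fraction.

CN(I) from CN(II)=82: (4.2·82)/(10 − 0.058·82) = 28700/437 ≈ 65.675
Max retention: S = 1000/(28700/437) − 10 = 1500/287 in (≈ 5.226 in)
Ia = 0.2S: 0.2·5.226 = 1.045 in (exactly 300/287)
Excess rainfall: 5.470 − 1.045 = 4.425 in; P > Ia so Q > 0
Runoff Q = (P−Ia)²/(P−Ia+S) = (4.425)²/(4.425+5.226) = 16126206121/7949584300 ≈ 2.029 in

Q = 16126206121/7949584300 in ≈ 2.029 in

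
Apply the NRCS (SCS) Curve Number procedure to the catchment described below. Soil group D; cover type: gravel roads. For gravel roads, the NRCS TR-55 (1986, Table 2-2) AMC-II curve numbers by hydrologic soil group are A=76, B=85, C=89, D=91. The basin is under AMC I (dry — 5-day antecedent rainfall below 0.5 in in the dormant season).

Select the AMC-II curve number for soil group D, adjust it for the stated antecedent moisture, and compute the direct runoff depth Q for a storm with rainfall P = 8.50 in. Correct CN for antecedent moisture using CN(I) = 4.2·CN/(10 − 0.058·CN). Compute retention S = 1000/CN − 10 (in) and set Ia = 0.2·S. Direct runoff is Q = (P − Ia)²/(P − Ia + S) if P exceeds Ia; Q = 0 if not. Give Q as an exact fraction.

NRCS table: gravel roads, soil group D → CN(II) = 91
CN(I) from CN(II)=91: (4.2·91)/(10 − 0.058·91) = 63700/787 ≈ 80.940
Retention S: 1000/CN − 10 with CN=80.940 → S = 1500/637 ≈ 2.355 in
Initial abstraction Ia = S/5 = (1500/637)/5 = 300/637 ≈ 0.471 in
Excess rainfall: 8.500 − 0.471 = 8.029 in; P > Ia so Q > 0
Q: (10229/1274)² ÷ (13229/1274) = 104632441/16853746 in (≈ 6.208 in)

Q = 104632441/16853746 in ≈ 6.208 in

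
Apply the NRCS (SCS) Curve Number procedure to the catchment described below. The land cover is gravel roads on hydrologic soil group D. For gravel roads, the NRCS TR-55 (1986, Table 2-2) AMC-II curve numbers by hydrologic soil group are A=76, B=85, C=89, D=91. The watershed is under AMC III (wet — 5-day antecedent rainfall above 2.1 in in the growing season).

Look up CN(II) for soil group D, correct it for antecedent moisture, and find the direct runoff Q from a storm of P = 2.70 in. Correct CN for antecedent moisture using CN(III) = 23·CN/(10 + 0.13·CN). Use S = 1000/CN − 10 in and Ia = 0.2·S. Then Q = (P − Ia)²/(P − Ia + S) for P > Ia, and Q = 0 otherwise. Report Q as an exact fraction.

Q = 332588169/148163470 in ≈ 2.245 in

NRCS table: gravel roads, soil group D → CN(II) = 91
CN(III) from CN(II)=91: (23·91)/(10 + 0.13·91) = 209300/2183 ≈ 95.877
Max retention: S = 1000/(209300/2183) − 10 = 900/2093 in (≈ 0.430 in)
Initial abstraction Ia = S/5 = (900/2093)/5 = 180/2093 ≈ 0.086 in
Excess rainfall: 2.700 − 0.086 = 2.614 in; P > Ia so Q > 0
Runoff Q = (P−Ia)²/(P−Ia+S) = (2.614)²/(2.614+0.430) = 332588169/148163470 ≈ 2.245 in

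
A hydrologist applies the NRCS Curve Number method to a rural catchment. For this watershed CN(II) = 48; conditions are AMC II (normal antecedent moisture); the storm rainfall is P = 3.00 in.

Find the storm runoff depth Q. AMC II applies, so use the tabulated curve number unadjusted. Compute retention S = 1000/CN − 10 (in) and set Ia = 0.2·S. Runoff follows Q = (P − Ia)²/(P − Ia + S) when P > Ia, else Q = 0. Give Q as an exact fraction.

Q = 5/84 in ≈ 0.060 in

AMC II — tabulated CN = 48 applies directly.
Max retention: S = 1000/48 − 10 = 65/6 in (≈ 10.833 in)
Ia = 0.2·(65/6) = 13/6 in ≈ 2.167 in
Since P=3.000 > Ia=2.167: effective rainfall P−Ia = 5/6 in
Q: (5/6)² ÷ (35/3) = 5/84 in (≈ 0.060 in)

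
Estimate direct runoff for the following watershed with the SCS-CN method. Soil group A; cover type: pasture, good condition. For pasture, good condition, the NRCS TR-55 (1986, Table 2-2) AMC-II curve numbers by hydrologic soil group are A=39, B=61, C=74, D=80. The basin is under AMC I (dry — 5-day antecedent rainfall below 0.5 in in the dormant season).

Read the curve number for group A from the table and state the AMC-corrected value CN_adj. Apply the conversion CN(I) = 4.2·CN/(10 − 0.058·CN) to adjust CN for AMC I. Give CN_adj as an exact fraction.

NRCS table: pasture, good condition, soil group A → CN(II) = 39
CN(I) from CN(II)=39: (4.2·39)/(10 − 0.058·39) = 81900/3869 ≈ 21.168

CN_adj = 81900/3869 ≈ 21.168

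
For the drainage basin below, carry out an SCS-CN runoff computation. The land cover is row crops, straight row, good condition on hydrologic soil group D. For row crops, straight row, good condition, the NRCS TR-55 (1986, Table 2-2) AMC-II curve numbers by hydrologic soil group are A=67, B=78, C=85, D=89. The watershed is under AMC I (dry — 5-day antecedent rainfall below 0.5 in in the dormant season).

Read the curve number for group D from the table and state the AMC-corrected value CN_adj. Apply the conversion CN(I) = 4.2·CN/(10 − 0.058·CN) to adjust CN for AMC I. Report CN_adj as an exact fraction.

CN_adj = 186900/2419 ≈ 77.263

NRCS table: row crops, straight row, good condition, soil group D → CN(II) = 89
Dry (AMC I): CN(I) = 4.2·89/(10 − 0.058·89) = (1869/5)/(2419/500) = 186900/2419 ≈ 77.263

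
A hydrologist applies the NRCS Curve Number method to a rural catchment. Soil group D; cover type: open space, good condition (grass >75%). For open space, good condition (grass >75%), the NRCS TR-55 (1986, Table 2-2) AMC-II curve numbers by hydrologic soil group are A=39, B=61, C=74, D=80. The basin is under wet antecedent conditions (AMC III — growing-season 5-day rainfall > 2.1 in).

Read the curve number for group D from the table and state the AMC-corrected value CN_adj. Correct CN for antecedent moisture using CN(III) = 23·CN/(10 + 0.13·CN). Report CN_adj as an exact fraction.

CN_adj = 4600/51 ≈ 90.196

NRCS table: open space, good condition (grass >75%), soil group D → CN(II) = 80
Wet (AMC III): CN(III) = 23·80/(10 + 0.13·80) = 1840/(102/5) = 4600/51 ≈ 90.196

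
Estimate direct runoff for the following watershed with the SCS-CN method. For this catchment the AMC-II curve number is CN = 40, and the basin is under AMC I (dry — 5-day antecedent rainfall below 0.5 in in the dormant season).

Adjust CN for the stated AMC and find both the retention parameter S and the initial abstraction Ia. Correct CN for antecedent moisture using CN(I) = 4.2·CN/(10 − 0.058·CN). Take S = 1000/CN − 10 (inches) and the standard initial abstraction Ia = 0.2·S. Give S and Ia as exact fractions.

S = 250/7 in ≈ 35.714 in; Ia = 50/7 in ≈ 7.143 in

Adjust CN=40 to AMC I: 4.2·40/(10 − 0.058·40) → 168 ÷ (192/25) = 175/8 ≈ 21.875
Retention S: 1000/CN − 10 with CN=21.875 → S = 250/7 ≈ 35.714 in
Ia = 0.2S: 0.2·35.714 = 7.143 in (exactly 50/7)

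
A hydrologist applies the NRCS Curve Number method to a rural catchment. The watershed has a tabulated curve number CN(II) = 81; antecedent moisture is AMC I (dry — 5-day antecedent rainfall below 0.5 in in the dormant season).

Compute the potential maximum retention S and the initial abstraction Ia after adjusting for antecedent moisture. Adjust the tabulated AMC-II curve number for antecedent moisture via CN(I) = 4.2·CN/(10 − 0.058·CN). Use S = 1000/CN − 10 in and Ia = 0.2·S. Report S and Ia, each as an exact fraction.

S = 9500/1701 in ≈ 5.585 in; Ia = 1900/1701 in ≈ 1.117 in

Adjust CN=81 to AMC I: 4.2·81/(10 − 0.058·81) → (1701/5) ÷ (2651/500) = 170100/2651 ≈ 64.164
Retention S: 1000/CN − 10 with CN=64.164 → S = 9500/1701 ≈ 5.585 in
Ia = 0.2S: 0.2·5.585 = 1.117 in (exactly 1900/1701)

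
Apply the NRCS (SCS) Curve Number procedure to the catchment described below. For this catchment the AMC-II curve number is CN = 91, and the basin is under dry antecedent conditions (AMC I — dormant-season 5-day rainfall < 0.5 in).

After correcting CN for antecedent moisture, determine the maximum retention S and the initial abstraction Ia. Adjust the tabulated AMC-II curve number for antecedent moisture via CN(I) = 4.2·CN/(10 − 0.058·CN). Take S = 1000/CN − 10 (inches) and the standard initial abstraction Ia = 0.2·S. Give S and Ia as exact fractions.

CN(I) from CN(II)=91: (4.2·91)/(10 − 0.058·91) = 63700/787 ≈ 80.940
Retention S: 1000/CN − 10 with CN=80.940 → S = 1500/637 ≈ 2.355 in
Ia = 0.2S: 0.2·2.355 = 0.471 in (exactly 300/637)

S = 1500/637 in ≈ 2.355 in; Ia = 300/637 in ≈ 0.471 in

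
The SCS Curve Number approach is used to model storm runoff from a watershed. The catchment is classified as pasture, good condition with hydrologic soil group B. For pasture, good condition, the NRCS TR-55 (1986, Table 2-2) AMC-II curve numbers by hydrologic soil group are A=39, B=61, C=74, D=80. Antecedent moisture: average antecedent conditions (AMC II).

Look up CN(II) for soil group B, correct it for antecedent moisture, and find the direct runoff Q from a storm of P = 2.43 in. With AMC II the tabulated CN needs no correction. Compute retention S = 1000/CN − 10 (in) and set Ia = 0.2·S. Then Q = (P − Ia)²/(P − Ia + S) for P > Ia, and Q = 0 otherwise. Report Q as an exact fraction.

NRCS table: pasture, good condition, soil group B → CN(II) = 61
CN(II) = 61; AMC II needs no correction.
Retention S: 1000/CN − 10 with CN=61.000 → S = 390/61 ≈ 6.393 in
Ia = 0.2S: 0.2·6.393 = 1.279 in (exactly 78/61)
Excess rainfall: 2.430 − 1.279 = 1.151 in; P > Ia so Q > 0
Runoff Q = (P−Ia)²/(P−Ia+S) = (1.151)²/(1.151+6.393) = 16440843/93580100 ≈ 0.176 in

Q = 16440843/93580100 in ≈ 0.176 in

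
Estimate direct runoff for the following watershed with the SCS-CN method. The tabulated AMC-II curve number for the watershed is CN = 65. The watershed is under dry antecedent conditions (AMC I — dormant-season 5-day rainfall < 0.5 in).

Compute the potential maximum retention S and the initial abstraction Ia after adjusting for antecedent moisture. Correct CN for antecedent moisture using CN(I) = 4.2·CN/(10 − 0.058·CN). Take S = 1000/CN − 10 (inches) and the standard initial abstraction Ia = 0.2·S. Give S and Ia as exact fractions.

S = 500/39 in ≈ 12.821 in; Ia = 100/39 in ≈ 2.564 in

CN(I) from CN(II)=65: (4.2·65)/(10 − 0.058·65) = 3900/89 ≈ 43.820
Retention S: 1000/CN − 10 with CN=43.820 → S = 500/39 ≈ 12.821 in
Ia = 0.2·(500/39) = 100/39 in ≈ 2.564 in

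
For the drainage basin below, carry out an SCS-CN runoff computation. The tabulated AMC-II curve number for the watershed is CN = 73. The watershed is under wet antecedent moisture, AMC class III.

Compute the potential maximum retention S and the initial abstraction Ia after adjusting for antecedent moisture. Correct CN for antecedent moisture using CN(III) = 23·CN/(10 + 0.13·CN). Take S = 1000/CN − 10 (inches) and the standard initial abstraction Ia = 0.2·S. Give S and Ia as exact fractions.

Wet (AMC III): CN(III) = 23·73/(10 + 0.13·73) = 1679/(1949/100) = 167900/1949 ≈ 86.147
S = 1000/(167900/1949) − 10 = 2700/1679 in ≈ 1.608 in
Initial abstraction Ia = S/5 = (2700/1679)/5 = 540/1679 ≈ 0.322 in

S = 2700/1679 in ≈ 1.608 in; Ia = 540/1679 in ≈ 0.322 in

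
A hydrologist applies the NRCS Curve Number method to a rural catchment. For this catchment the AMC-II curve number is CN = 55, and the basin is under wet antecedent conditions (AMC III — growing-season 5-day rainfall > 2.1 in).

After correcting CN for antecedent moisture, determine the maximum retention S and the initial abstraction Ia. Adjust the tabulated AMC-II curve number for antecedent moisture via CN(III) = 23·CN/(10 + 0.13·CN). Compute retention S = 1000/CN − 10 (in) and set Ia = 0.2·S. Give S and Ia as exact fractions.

Wet (AMC III): CN(III) = 23·55/(10 + 0.13·55) = 1265/(343/20) = 25300/343 ≈ 73.761
Max retention: S = 1000/(25300/343) − 10 = 900/253 in (≈ 3.557 in)
Ia = 0.2·(900/253) = 180/253 in ≈ 0.711 in

S = 900/253 in ≈ 3.557 in; Ia = 180/253 in ≈ 0.711 in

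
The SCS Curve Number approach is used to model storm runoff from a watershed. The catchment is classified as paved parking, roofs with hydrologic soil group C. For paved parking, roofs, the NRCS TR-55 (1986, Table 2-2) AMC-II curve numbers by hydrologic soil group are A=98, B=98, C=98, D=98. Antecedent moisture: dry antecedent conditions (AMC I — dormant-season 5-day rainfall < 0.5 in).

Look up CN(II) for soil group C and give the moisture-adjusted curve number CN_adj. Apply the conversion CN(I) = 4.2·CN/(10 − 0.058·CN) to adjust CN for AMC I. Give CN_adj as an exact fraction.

CN_adj = 102900/1079 ≈ 95.366

NRCS table: paved parking, roofs, soil group C → CN(II) = 98
Adjust CN=98 to AMC I: 4.2·98/(10 − 0.058·98) → (2058/5) ÷ (1079/250) = 102900/1079 ≈ 95.366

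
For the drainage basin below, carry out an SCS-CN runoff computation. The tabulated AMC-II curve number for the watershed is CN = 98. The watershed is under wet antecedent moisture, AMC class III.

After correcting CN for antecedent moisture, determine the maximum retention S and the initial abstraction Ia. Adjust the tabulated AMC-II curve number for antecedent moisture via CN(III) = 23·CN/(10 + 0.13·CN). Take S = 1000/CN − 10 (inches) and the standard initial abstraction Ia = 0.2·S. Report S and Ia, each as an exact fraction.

S = 100/1127 in ≈ 0.089 in; Ia = 20/1127 in ≈ 0.018 in

CN(III) from CN(II)=98: (23·98)/(10 + 0.13·98) = 112700/1137 ≈ 99.120
Retention S: 1000/CN − 10 with CN=99.120 → S = 100/1127 ≈ 0.089 in
Initial abstraction Ia = S/5 = (100/1127)/5 = 20/1127 ≈ 0.018 in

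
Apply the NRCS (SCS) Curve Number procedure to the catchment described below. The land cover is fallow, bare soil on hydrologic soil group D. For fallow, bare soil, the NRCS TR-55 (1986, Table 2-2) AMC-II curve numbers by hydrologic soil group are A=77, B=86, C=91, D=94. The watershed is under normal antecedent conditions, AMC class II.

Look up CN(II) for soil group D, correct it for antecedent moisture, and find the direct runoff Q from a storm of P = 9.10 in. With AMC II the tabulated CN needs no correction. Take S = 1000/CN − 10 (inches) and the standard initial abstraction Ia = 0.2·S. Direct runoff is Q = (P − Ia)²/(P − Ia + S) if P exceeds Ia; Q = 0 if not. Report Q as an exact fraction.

Q = 17783089/2122990 in ≈ 8.376 in

NRCS table: fallow, bare soil, soil group D → CN(II) = 94
AMC II — tabulated CN = 94 applies directly.
S = 1000/94 − 10 = 30/47 in ≈ 0.638 in
Initial abstraction Ia = S/5 = (30/47)/5 = 6/47 ≈ 0.128 in
P − Ia = 9.100 − 0.128 = 4217/470 ≈ 8.972 in (> 0, runoff occurs)
Q = (4217/470)²/((4217/470) + 30/47) = (17783089/220900)/(4517/470) = 17783089/2122990 in ≈ 8.376 in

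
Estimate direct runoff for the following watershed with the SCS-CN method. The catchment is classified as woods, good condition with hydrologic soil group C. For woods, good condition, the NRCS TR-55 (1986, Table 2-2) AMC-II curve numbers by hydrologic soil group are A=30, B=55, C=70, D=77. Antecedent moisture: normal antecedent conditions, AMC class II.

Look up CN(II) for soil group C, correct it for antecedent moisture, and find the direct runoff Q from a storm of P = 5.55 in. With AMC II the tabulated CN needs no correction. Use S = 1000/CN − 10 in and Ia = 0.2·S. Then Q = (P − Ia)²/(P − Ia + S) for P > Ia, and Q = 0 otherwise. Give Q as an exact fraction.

NRCS table: woods, good condition, soil group C → CN(II) = 70
CN(II) = 70; AMC II needs no correction.
S = 1000/70 − 10 = 30/7 in ≈ 4.286 in
Initial abstraction Ia = S/5 = (30/7)/5 = 6/7 ≈ 0.857 in
P − Ia = 5.550 − 0.857 = 657/140 ≈ 4.693 in (> 0, runoff occurs)
Q: (657/140)² ÷ (1257/140) = 143883/58660 in (≈ 2.453 in)

Q = 143883/58660 in ≈ 2.453 in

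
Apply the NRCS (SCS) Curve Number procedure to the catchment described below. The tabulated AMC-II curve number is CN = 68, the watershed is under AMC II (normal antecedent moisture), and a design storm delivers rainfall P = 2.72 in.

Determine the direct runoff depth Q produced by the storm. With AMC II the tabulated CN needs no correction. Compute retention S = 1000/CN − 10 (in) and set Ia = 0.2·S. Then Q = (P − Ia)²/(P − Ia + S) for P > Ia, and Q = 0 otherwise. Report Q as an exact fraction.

Q = 142884/292825 in ≈ 0.488 in

Average conditions: CN = 68 (no AMC adjustment).
Max retention: S = 1000/68 − 10 = 80/17 in (≈ 4.706 in)
Ia = 0.2S: 0.2·4.706 = 0.941 in (exactly 16/17)
Since P=2.720 > Ia=0.941: effective rainfall P−Ia = 756/425 in
Runoff Q = (P−Ia)²/(P−Ia+S) = (1.779)²/(1.779+4.706) = 142884/292825 ≈ 0.488 in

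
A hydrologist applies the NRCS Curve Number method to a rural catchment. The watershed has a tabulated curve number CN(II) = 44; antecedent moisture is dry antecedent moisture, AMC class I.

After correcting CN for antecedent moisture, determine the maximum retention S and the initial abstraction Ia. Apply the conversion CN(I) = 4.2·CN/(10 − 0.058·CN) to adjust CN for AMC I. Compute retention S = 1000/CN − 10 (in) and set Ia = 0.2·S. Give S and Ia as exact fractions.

S = 1000/33 in ≈ 30.303 in; Ia = 200/33 in ≈ 6.061 in

Dry (AMC I): CN(I) = 4.2·44/(10 − 0.058·44) = (924/5)/(931/125) = 3300/133 ≈ 24.812
Max retention: S = 1000/(3300/133) − 10 = 1000/33 in (≈ 30.303 in)
Initial abstraction Ia = S/5 = (1000/33)/5 = 200/33 ≈ 6.061 in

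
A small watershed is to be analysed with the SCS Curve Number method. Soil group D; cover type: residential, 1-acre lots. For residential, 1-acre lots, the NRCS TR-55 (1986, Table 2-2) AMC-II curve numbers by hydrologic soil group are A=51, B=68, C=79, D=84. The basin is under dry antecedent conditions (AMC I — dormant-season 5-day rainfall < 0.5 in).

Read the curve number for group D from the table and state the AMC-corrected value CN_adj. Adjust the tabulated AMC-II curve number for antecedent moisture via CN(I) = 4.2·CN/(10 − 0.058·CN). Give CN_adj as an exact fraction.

NRCS table: residential, 1-acre lots, soil group D → CN(II) = 84
Dry (AMC I): CN(I) = 4.2·84/(10 − 0.058·84) = (1764/5)/(641/125) = 44100/641 ≈ 68.799

CN_adj = 44100/641 ≈ 68.799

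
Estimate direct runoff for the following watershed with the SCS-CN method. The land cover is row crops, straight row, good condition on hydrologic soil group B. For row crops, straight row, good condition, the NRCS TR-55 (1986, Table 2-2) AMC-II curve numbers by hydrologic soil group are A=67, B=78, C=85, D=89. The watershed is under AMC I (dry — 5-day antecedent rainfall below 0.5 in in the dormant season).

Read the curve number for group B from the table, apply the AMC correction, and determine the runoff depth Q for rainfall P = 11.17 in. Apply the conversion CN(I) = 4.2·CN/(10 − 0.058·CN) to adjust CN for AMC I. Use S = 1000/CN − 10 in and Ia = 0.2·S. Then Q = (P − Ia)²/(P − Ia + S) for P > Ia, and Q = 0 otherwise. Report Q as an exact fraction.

NRCS table: row crops, straight row, good condition, soil group B → CN(II) = 78
Adjust CN=78 to AMC I: 4.2·78/(10 − 0.058·78) → (1638/5) ÷ (1369/250) = 81900/1369 ≈ 59.825
Retention S: 1000/CN − 10 with CN=59.825 → S = 5500/819 ≈ 6.716 in
Ia = 0.2·(5500/819) = 1100/819 in ≈ 1.343 in
Since P=11.170 > Ia=1.343: effective rainfall P−Ia = 804823/81900 in
Runoff Q = (P−Ia)²/(P−Ia+S) = (9.827)²/(9.827+6.716) = 647740061329/110960003700 ≈ 5.838 in

Q = 647740061329/110960003700 in ≈ 5.838 in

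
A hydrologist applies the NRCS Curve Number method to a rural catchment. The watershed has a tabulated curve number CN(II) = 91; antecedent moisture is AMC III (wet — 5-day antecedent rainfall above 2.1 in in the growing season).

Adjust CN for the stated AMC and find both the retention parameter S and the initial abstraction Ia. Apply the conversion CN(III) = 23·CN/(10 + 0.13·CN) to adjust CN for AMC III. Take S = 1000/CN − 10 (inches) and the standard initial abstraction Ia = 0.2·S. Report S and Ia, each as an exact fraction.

Wet (AMC III): CN(III) = 23·91/(10 + 0.13·91) = 2093/(2183/100) = 209300/2183 ≈ 95.877
S = 1000/(209300/2183) − 10 = 900/2093 in ≈ 0.430 in
Initial abstraction Ia = S/5 = (900/2093)/5 = 180/2093 ≈ 0.086 in

S = 900/2093 in ≈ 0.430 in; Ia = 180/2093 in ≈ 0.086 in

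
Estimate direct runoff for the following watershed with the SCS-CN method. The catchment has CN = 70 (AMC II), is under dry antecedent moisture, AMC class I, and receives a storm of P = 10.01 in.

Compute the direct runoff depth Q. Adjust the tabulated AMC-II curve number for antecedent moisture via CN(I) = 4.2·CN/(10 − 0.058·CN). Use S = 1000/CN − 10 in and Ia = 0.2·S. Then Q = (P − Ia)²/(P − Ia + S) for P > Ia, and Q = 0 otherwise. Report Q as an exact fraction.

Q = 1524824401/436340100 in ≈ 3.495 in

CN(I) from CN(II)=70: (4.2·70)/(10 − 0.058·70) = 4900/99 ≈ 49.495
S = 1000/(4900/99) − 10 = 500/49 in ≈ 10.204 in
Initial abstraction Ia = S/5 = (500/49)/5 = 100/49 ≈ 2.041 in
Excess rainfall: 10.010 − 2.041 = 7.969 in; P > Ia so Q > 0
Q: (39049/4900)² ÷ (89049/4900) = 1524824401/436340100 in (≈ 3.495 in)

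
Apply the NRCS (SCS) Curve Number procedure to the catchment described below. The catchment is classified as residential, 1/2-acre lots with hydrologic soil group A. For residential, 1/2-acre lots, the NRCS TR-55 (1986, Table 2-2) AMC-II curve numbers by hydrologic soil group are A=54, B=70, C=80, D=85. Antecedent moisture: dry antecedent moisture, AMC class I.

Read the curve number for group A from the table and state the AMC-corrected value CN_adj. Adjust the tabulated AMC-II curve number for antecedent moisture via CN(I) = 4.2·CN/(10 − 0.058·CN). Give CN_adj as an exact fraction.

CN_adj = 56700/1717 ≈ 33.023

NRCS table: residential, 1/2-acre lots, soil group A → CN(II) = 54
Adjust CN=54 to AMC I: 4.2·54/(10 − 0.058·54) → (1134/5) ÷ (1717/250) = 56700/1717 ≈ 33.023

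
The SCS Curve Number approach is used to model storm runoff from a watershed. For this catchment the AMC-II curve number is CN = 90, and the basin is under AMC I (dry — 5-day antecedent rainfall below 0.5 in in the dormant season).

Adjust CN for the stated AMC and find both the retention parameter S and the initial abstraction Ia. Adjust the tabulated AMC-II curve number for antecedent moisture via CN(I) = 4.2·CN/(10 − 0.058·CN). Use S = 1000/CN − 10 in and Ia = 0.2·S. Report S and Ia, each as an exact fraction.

S = 500/189 in ≈ 2.646 in; Ia = 100/189 in ≈ 0.529 in

CN(I) from CN(II)=90: (4.2·90)/(10 − 0.058·90) = 18900/239 ≈ 79.079
Retention S: 1000/CN − 10 with CN=79.079 → S = 500/189 ≈ 2.646 in
Ia = 0.2·(500/189) = 100/189 in ≈ 0.529 in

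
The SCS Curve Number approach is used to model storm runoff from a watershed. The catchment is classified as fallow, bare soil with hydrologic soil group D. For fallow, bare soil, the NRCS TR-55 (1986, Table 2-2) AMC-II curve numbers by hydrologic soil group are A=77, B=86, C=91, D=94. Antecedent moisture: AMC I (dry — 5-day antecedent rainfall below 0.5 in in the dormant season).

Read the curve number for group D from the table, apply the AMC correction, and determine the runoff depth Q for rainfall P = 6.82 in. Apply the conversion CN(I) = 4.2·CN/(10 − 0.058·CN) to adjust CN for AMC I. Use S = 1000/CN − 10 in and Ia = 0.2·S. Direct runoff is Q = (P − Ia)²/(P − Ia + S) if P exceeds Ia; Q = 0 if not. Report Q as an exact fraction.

Q = 11489481721/2174509050 in ≈ 5.284 in

NRCS table: fallow, bare soil, soil group D → CN(II) = 94
Dry (AMC I): CN(I) = 4.2·94/(10 − 0.058·94) = (1974/5)/(1137/250) = 32900/379 ≈ 86.807
S = 1000/(32900/379) − 10 = 500/329 in ≈ 1.520 in
Ia = 0.2·(500/329) = 100/329 in ≈ 0.304 in
P − Ia = 6.820 − 0.304 = 107189/16450 ≈ 6.516 in (> 0, runoff occurs)
Runoff Q = (P−Ia)²/(P−Ia+S) = (6.516)²/(6.516+1.520) = 11489481721/2174509050 ≈ 5.284 in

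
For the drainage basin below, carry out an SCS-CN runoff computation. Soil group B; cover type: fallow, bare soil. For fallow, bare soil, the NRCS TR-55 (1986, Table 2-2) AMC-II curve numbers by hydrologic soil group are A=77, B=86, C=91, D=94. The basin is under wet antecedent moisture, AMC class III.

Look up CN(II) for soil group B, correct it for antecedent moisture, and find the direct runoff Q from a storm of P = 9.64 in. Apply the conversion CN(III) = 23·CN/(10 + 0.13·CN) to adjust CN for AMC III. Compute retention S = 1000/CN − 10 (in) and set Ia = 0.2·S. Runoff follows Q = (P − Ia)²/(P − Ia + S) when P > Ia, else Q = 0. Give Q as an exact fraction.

Q = 55154052801/6239329025 in ≈ 8.840 in

NRCS table: fallow, bare soil, soil group B → CN(II) = 86
Wet (AMC III): CN(III) = 23·86/(10 + 0.13·86) = 1978/(1059/50) = 98900/1059 ≈ 93.390
Retention S: 1000/CN − 10 with CN=93.390 → S = 700/989 ≈ 0.708 in
Initial abstraction Ia = S/5 = (700/989)/5 = 140/989 ≈ 0.142 in
Since P=9.640 > Ia=0.142: effective rainfall P−Ia = 234849/24725 in
Q = (234849/24725)²/((234849/24725) + 700/989) = (55154052801/611325625)/(252349/24725) = 55154052801/6239329025 in ≈ 8.840 in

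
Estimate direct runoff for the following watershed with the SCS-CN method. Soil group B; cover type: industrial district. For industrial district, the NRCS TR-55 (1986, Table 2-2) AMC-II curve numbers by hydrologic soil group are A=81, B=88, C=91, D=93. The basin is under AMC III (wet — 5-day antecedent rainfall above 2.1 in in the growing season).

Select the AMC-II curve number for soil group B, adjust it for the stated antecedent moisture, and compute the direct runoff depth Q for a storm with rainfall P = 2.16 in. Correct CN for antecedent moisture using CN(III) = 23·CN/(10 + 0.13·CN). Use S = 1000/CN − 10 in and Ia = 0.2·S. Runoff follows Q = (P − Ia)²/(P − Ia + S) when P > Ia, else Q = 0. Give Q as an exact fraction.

Q = 27786624/17564525 in ≈ 1.582 in

NRCS table: industrial district, soil group B → CN(II) = 88
Wet (AMC III): CN(III) = 23·88/(10 + 0.13·88) = 2024/(536/25) = 6325/67 ≈ 94.403
Max retention: S = 1000/(6325/67) − 10 = 150/253 in (≈ 0.593 in)
Ia = 0.2S: 0.2·0.593 = 0.119 in (exactly 30/253)
Since P=2.160 > Ia=0.119: effective rainfall P−Ia = 12912/6325 in
Runoff Q = (P−Ia)²/(P−Ia+S) = (2.041)²/(2.041+0.593) = 27786624/17564525 ≈ 1.582 in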